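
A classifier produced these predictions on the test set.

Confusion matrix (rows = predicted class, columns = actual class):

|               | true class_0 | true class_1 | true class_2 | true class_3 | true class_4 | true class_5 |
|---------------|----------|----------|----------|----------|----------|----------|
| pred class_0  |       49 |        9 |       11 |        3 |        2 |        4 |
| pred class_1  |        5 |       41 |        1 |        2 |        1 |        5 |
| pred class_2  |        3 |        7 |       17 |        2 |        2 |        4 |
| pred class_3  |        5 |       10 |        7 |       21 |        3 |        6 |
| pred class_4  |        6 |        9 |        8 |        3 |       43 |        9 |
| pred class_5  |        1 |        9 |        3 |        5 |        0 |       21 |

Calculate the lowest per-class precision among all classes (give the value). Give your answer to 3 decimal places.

Per-class precision (TP/(TP+FP)):
  class_0: TP=49, FP=9+11+3+2+4=29 → 49/78 = 0.6282
  class_1: TP=41, FP=5+1+2+1+5=14 → 41/55 = 0.7455
  class_2: TP=17, FP=3+7+2+2+4=18 → 17/35 = 0.4857
  class_3: TP=21, FP=5+10+7+3+6=31 → 21/52 = 0.4038
  class_4: TP=43, FP=6+9+8+3+9=35 → 43/78 = 0.5513
  class_5: TP=21, FP=1+9+3+5+0=18 → 21/39 = 0.5385
Lowest is class 'class_3' with precision = 0.404.

0.404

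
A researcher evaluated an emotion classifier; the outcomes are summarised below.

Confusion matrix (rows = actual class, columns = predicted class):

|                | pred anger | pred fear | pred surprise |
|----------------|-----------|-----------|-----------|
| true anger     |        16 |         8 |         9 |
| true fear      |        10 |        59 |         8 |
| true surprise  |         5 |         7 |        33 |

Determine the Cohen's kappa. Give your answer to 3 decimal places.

Observed agreement pₒ = trace/N = 108/155 = 0.6968
Expected agreement pₑ = Σ (rowᵢ·colᵢ)/N² = (33·31 + 77·74 + 45·50)/155² = 0.3734
κ = (pₒ − pₑ)/(1 − pₑ) = (0.6968 − 0.3734)/(1 − 0.3734) = 0.516

0.516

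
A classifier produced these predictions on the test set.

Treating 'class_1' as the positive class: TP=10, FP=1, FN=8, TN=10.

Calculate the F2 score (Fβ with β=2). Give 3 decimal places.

Fβ = (1+β²)·TP / ((1+β²)·TP + β²·FN + FP), with β²=4
= 5·10 / (5·10 + 4·8 + 1) = 0.602

0.602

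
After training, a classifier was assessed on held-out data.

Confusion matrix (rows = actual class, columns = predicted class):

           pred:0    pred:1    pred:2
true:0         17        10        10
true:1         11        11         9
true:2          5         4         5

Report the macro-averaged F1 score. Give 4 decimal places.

Per-class F1 score (2·TP/(2·TP+FP+FN)):
  0: TP=17, FP=11+5=16, FN=10+10=20 → 34/70 = 0.48571
  1: TP=11, FP=10+4=14, FN=11+9=20 → 22/56 = 0.39286
  2: TP=5, FP=10+9=19, FN=5+4=9 → 10/38 = 0.26316
Macro-F1 score = mean = (0.48571 + 0.39286 + 0.26316) / 3 = 0.3806

0.3806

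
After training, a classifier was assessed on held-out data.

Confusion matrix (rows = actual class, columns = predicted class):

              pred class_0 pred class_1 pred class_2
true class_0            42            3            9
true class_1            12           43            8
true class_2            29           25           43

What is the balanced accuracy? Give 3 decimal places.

Balanced accuracy = mean of per-class recall.
  class_0: recall = 42/54 = 0.7778
  class_1: recall = 43/63 = 0.6825
  class_2: recall = 43/97 = 0.4433
Mean = (0.7778 + 0.6825 + 0.4433) / 3 = 0.635

0.635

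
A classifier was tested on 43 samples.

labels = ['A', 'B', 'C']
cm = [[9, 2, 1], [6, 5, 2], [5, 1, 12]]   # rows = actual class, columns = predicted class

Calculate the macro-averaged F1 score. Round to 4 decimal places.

Per-class F1 score (2·TP/(2·TP+FP+FN)):
  A: TP=9, FP=6+5=11, FN=2+1=3 → 18/32 = 0.56250
  B: TP=5, FP=2+1=3, FN=6+2=8 → 10/21 = 0.47619
  C: TP=12, FP=1+2=3, FN=5+1=6 → 24/33 = 0.72727
Macro-F1 score = mean = (0.56250 + 0.47619 + 0.72727) / 3 = 0.5887

0.5887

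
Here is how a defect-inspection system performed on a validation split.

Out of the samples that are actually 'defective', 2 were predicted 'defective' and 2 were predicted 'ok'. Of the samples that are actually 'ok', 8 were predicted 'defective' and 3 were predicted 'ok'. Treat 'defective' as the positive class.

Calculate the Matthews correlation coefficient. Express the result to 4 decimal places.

MCC = (TP·TN − FP·FN) / √((TP+FP)(TP+FN)(TN+FP)(TN+FN))
Numerator = 2·3 − 8·2 = -10
Denominator = √(10·4·11·5) = √2200 = 46.9042
MCC = -10 / 46.9042 = -0.2132

-0.2132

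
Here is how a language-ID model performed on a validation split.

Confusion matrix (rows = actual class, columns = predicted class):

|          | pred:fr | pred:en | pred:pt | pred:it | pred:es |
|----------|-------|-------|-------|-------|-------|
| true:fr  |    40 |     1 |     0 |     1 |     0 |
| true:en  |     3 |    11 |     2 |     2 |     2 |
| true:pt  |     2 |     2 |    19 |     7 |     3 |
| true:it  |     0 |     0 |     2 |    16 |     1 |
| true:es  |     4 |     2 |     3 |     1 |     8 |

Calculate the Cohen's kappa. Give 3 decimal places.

0.626

Observed agreement pₒ = trace/N = 94/132 = 0.7121
Expected agreement pₑ = Σ (rowᵢ·colᵢ)/N² = (42·49 + 20·16 + 33·26 + 19·27 + 18·14)/132² = 0.2296
κ = (pₒ − pₑ)/(1 − pₑ) = (0.7121 − 0.2296)/(1 − 0.2296) = 0.626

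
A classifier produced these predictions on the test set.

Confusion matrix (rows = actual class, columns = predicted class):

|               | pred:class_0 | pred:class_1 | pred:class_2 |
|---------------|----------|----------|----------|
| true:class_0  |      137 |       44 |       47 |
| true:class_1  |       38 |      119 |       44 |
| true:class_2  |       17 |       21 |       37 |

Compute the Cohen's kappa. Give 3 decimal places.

0.350

Observed agreement pₒ = trace/N = 293/504 = 0.5813
Expected agreement pₑ = Σ (rowᵢ·colᵢ)/N² = (228·192 + 201·184 + 75·128)/504² = 0.3557
κ = (pₒ − pₑ)/(1 − pₑ) = (0.5813 − 0.3557)/(1 − 0.3557) = 0.350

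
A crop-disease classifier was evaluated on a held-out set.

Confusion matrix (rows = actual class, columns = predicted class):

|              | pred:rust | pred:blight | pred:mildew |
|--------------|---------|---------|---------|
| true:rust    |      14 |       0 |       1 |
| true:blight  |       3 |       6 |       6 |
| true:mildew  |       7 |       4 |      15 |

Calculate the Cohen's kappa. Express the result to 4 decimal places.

0.4275

Observed agreement pₒ = trace/N = 35/56 = 0.62500
Expected agreement pₑ = Σ (rowᵢ·colᵢ)/N² = (15·24 + 15·10 + 26·22)/56² = 0.34503
κ = (pₒ − pₑ)/(1 − pₑ) = (0.62500 − 0.34503)/(1 − 0.34503) = 0.4275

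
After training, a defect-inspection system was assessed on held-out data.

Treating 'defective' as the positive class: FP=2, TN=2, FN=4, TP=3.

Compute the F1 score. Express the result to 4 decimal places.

Precision = TP/(TP+FP) = 3/5 = 0.6000
Recall = TP/(TP+FN) = 3/7 = 0.4286
F1 = 2·TP/(2·TP+FP+FN) = 6/12 = 0.5000

0.5000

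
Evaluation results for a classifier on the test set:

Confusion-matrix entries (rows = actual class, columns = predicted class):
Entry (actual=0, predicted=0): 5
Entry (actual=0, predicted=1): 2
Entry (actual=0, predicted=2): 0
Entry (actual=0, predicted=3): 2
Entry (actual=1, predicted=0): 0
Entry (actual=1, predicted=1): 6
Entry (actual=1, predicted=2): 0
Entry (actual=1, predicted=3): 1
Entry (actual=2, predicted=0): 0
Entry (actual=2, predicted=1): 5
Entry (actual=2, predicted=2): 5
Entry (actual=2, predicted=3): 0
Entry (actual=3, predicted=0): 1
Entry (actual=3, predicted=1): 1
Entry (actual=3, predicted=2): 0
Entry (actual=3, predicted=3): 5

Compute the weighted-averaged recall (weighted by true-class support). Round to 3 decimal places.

0.636

Per-class recall (TP/(TP+FN)):
  0: TP=5, FN=2+0+2=4 → 5/9 = 0.5556
  1: TP=6, FN=0+0+1=1 → 6/7 = 0.8571
  2: TP=5, FN=0+5+0=5 → 5/10 = 0.5000
  3: TP=5, FN=1+1+0=2 → 5/7 = 0.7143
Weighted-recall = Σ (supportᵢ/N)·recallᵢ with N=33: (9/33)·0.5556 + (7/33)·0.8571 + (10/33)·0.5000 + (7/33)·0.7143 = 0.636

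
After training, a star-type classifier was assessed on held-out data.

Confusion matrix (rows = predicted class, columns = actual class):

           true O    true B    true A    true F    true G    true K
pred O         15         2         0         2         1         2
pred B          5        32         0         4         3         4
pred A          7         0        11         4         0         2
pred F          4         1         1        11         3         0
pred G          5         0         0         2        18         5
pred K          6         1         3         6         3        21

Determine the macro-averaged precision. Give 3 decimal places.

Per-class precision (TP/(TP+FP)):
  O: TP=15, FP=2+0+2+1+2=7 → 15/22 = 0.6818
  B: TP=32, FP=5+0+4+3+4=16 → 32/48 = 0.6667
  A: TP=11, FP=7+0+4+0+2=13 → 11/24 = 0.4583
  F: TP=11, FP=4+1+1+3+0=9 → 11/20 = 0.5500
  G: TP=18, FP=5+0+0+2+5=12 → 18/30 = 0.6000
  K: TP=21, FP=6+1+3+6+3=19 → 21/40 = 0.5250
Macro-precision = mean = (0.6818 + 0.6667 + 0.4583 + 0.5500 + 0.6000 + 0.5250) / 6 = 0.580

0.580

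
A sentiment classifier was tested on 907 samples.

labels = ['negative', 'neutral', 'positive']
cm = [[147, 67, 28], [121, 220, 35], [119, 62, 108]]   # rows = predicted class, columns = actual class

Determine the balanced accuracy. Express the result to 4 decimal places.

0.5473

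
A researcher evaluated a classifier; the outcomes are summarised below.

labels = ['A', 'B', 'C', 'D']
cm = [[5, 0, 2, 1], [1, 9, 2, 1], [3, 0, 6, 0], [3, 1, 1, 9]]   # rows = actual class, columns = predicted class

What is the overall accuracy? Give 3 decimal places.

0.659

Accuracy = trace / total = (5+9+6+9=29) / 44 = 29/44 = 0.659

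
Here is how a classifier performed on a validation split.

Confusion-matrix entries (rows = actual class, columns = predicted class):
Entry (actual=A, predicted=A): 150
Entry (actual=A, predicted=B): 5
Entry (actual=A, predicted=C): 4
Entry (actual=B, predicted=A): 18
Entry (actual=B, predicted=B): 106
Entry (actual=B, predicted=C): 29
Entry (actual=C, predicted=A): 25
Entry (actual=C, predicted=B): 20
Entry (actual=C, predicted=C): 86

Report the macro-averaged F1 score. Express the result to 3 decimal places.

Per-class F1 score (2·TP/(2·TP+FP+FN)):
  A: TP=150, FP=18+25=43, FN=5+4=9 → 300/352 = 0.8523
  B: TP=106, FP=5+20=25, FN=18+29=47 → 212/284 = 0.7465
  C: TP=86, FP=4+29=33, FN=25+20=45 → 172/250 = 0.6880
Macro-F1 score = mean = (0.8523 + 0.7465 + 0.6880) / 3 = 0.762

0.762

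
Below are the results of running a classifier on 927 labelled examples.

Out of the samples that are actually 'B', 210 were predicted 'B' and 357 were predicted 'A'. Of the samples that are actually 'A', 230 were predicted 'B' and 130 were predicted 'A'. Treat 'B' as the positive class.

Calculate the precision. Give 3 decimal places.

Precision = TP/(TP+FP) = 210/(210+230) = 210/440 = 0.477

0.477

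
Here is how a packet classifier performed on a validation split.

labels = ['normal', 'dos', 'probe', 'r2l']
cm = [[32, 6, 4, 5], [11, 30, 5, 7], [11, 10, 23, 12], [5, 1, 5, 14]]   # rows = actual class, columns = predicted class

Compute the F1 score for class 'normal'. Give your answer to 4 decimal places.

0.6038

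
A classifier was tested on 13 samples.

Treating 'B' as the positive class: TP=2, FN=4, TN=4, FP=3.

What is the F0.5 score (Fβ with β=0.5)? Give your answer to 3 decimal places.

0.385

Fβ = (1+β²)·TP / ((1+β²)·TP + β²·FN + FP), with β²=1/4
= 1.25·2 / (1.25·2 + 0.25·4 + 3) = 0.385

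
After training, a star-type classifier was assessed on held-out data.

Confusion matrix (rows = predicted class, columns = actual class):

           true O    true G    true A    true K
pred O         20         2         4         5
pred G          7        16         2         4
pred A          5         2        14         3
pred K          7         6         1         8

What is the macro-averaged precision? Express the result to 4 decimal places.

0.5360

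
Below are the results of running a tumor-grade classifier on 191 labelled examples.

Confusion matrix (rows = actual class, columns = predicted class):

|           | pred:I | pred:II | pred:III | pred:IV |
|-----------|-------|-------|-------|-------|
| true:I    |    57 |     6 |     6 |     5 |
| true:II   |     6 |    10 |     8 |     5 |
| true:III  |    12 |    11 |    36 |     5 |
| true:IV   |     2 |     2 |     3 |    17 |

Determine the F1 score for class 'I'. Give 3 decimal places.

F1 score = 2·TP/(2·TP+FP+FN).
I: TP=57, FP=6+12+2=20, FN=6+6+5=17 → 114/151 = 0.7550

0.755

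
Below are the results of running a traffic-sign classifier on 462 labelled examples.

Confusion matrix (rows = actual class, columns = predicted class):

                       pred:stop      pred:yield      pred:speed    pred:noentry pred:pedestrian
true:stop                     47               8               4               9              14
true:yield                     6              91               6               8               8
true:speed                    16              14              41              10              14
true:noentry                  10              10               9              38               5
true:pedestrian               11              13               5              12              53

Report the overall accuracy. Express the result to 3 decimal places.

Accuracy = trace / total = (47+91+41+38+53=270) / 462 = 270/462 = 0.584

0.584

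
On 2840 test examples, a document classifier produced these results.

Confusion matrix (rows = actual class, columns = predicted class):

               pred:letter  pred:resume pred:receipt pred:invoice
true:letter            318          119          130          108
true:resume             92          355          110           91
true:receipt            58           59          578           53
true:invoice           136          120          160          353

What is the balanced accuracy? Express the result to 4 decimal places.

0.5627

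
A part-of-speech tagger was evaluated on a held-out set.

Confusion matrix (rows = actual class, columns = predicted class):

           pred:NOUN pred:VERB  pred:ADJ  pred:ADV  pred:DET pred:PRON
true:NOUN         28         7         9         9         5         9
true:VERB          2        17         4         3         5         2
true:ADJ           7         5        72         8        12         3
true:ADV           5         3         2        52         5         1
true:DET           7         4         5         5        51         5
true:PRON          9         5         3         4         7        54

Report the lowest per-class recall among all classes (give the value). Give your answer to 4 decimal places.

0.4179

Per-class recall (TP/(TP+FN)):
  NOUN: TP=28, FN=7+9+9+5+9=39 → 28/67 = 0.41791
  VERB: TP=17, FN=2+4+3+5+2=16 → 17/33 = 0.51515
  ADJ: TP=72, FN=7+5+8+12+3=35 → 72/107 = 0.67290
  ADV: TP=52, FN=5+3+2+5+1=16 → 52/68 = 0.76471
  DET: TP=51, FN=7+4+5+5+5=26 → 51/77 = 0.66234
  PRON: TP=54, FN=9+5+3+4+7=28 → 54/82 = 0.65854
Lowest is class 'NOUN' with recall = 0.4179.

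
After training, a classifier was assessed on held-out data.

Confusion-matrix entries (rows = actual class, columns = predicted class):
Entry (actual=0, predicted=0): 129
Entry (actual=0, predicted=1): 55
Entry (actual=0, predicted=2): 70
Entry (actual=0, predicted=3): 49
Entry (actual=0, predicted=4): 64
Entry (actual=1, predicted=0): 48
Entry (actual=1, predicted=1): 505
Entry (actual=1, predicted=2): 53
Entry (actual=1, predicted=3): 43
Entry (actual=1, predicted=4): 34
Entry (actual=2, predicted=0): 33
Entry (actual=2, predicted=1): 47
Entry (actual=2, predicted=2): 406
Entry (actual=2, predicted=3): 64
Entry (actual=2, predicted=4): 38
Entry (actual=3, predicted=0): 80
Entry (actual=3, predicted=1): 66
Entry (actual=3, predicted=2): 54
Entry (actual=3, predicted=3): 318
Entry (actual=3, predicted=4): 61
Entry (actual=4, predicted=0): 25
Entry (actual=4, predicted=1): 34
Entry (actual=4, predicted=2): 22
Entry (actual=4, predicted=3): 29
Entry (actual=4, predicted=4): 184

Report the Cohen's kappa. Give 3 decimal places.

0.508

Observed agreement pₒ = trace/N = 1542/2511 = 0.6141
Expected agreement pₑ = Σ (rowᵢ·colᵢ)/N² = (367·315 + 683·707 + 588·605 + 579·503 + 294·381)/2511² = 0.2153
κ = (pₒ − pₑ)/(1 − pₑ) = (0.6141 − 0.2153)/(1 − 0.2153) = 0.508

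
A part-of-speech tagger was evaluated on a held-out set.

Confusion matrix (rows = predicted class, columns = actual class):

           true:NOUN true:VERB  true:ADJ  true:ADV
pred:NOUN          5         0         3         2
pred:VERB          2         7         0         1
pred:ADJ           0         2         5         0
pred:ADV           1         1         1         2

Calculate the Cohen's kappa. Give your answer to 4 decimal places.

0.4497

Observed agreement pₒ = trace/N = 19/32 = 0.59375
Expected agreement pₑ = Σ (rowᵢ·colᵢ)/N² = (8·10 + 10·10 + 9·7 + 5·5)/32² = 0.26172
κ = (pₒ − pₑ)/(1 − pₑ) = (0.59375 − 0.26172)/(1 − 0.26172) = 0.4497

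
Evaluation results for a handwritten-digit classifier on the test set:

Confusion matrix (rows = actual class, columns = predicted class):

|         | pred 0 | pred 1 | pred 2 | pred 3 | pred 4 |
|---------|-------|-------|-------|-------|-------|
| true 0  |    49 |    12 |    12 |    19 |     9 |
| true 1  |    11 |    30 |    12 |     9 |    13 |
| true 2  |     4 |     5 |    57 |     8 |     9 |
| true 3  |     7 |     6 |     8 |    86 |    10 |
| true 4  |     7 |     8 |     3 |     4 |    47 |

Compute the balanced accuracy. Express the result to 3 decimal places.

Balanced accuracy = mean of per-class recall.
  0: recall = 49/101 = 0.4851
  1: recall = 30/75 = 0.4000
  2: recall = 57/83 = 0.6867
  3: recall = 86/117 = 0.7350
  4: recall = 47/69 = 0.6812
Mean = (0.4851 + 0.4000 + 0.6867 + 0.7350 + 0.6812) / 5 = 0.598

0.598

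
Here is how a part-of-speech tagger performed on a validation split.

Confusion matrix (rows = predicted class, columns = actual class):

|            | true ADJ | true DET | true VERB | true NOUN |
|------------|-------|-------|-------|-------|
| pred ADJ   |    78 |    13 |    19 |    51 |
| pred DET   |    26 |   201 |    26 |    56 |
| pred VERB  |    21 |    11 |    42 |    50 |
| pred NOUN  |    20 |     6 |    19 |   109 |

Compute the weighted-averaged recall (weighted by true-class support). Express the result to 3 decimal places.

Per-class recall (TP/(TP+FN)):
  ADJ: TP=78, FN=26+21+20=67 → 78/145 = 0.5379
  DET: TP=201, FN=13+11+6=30 → 201/231 = 0.8701
  VERB: TP=42, FN=19+26+19=64 → 42/106 = 0.3962
  NOUN: TP=109, FN=51+56+50=157 → 109/266 = 0.4098
Weighted-recall = Σ (supportᵢ/N)·recallᵢ with N=748: (145/748)·0.5379 + (231/748)·0.8701 + (106/748)·0.3962 + (266/748)·0.4098 = 0.575

0.575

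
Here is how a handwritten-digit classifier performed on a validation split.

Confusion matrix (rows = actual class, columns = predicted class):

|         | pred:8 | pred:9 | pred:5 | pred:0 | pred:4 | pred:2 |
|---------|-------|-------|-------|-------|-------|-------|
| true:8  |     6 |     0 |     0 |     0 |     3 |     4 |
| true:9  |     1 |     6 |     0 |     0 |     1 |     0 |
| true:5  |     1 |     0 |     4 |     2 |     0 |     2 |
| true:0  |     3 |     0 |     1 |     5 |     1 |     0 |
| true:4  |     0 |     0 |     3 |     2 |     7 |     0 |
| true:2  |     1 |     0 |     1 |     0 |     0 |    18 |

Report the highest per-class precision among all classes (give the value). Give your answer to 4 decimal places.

1.0000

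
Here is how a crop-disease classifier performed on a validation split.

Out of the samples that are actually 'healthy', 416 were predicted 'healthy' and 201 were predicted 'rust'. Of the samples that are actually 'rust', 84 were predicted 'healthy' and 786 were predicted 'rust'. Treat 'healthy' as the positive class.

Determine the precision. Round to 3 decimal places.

0.832

Precision = TP/(TP+FP) = 416/(416+84) = 416/500 = 0.832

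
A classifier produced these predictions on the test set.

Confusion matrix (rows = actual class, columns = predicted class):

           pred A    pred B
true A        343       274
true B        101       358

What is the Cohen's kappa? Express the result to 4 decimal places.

Observed agreement pₒ = trace/N = 701/1076 = 0.65149
Expected agreement pₑ = Σ (rowᵢ·colᵢ)/N² = (617·444 + 459·632)/1076² = 0.48717
κ = (pₒ − pₑ)/(1 − pₑ) = (0.65149 − 0.48717)/(1 − 0.48717) = 0.3204

0.3204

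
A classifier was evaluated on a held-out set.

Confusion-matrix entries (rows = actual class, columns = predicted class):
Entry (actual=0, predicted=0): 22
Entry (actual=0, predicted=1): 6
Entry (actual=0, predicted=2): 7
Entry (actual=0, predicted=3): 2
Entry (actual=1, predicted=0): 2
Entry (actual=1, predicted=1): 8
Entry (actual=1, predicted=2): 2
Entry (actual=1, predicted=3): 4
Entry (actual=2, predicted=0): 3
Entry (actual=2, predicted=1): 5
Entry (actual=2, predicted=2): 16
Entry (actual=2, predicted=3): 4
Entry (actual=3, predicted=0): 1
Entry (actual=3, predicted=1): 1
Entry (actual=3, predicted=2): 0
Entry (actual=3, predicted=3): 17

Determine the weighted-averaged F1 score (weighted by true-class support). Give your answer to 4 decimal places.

0.6311

Per-class F1 score (2·TP/(2·TP+FP+FN)):
  0: TP=22, FP=2+3+1=6, FN=6+7+2=15 → 44/65 = 0.67692
  1: TP=8, FP=6+5+1=12, FN=2+2+4=8 → 16/36 = 0.44444
  2: TP=16, FP=7+2+0=9, FN=3+5+4=12 → 32/53 = 0.60377
  3: TP=17, FP=2+4+4=10, FN=1+1+0=2 → 34/46 = 0.73913
Weighted-F1 score = Σ (supportᵢ/N)·F1 scoreᵢ with N=100: (37/100)·0.67692 + (16/100)·0.44444 + (28/100)·0.60377 + (19/100)·0.73913 = 0.6311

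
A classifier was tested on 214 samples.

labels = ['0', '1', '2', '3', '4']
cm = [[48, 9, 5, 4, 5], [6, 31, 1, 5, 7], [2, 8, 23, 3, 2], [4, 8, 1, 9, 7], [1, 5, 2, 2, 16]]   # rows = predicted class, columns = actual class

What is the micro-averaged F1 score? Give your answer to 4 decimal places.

Micro-averaging pools counts across classes: ΣTP=127, ΣFP=87, ΣFN=87.
Micro-F1 score = 2·TP/(2·TP+FP+FN) on pooled counts = 0.5935 (equals overall accuracy in single-label multiclass).

0.5935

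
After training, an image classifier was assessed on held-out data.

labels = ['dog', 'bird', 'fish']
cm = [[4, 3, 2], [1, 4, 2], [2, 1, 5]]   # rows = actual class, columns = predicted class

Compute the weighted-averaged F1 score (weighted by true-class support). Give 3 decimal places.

Per-class F1 score (2·TP/(2·TP+FP+FN)):
  dog: TP=4, FP=1+2=3, FN=3+2=5 → 8/16 = 0.5000
  bird: TP=4, FP=3+1=4, FN=1+2=3 → 8/15 = 0.5333
  fish: TP=5, FP=2+2=4, FN=2+1=3 → 10/17 = 0.5882
Weighted-F1 score = Σ (supportᵢ/N)·F1 scoreᵢ with N=24: (9/24)·0.5000 + (7/24)·0.5333 + (8/24)·0.5882 = 0.539

0.539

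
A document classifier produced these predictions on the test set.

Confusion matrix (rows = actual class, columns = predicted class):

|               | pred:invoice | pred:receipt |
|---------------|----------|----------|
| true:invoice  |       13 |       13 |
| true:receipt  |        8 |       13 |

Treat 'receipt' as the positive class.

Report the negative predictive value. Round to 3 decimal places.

0.619

NPV = TN/(TN+FN) = 13/(13+8) = 0.619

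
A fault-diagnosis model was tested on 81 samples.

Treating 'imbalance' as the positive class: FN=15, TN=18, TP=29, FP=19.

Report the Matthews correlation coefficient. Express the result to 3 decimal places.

MCC = (TP·TN − FP·FN) / √((TP+FP)(TP+FN)(TN+FP)(TN+FN))
Numerator = 29·18 − 19·15 = 237
Denominator = √(48·44·37·33) = √2578752 = 1605.8493
MCC = 237 / 1605.8493 = 0.148

0.148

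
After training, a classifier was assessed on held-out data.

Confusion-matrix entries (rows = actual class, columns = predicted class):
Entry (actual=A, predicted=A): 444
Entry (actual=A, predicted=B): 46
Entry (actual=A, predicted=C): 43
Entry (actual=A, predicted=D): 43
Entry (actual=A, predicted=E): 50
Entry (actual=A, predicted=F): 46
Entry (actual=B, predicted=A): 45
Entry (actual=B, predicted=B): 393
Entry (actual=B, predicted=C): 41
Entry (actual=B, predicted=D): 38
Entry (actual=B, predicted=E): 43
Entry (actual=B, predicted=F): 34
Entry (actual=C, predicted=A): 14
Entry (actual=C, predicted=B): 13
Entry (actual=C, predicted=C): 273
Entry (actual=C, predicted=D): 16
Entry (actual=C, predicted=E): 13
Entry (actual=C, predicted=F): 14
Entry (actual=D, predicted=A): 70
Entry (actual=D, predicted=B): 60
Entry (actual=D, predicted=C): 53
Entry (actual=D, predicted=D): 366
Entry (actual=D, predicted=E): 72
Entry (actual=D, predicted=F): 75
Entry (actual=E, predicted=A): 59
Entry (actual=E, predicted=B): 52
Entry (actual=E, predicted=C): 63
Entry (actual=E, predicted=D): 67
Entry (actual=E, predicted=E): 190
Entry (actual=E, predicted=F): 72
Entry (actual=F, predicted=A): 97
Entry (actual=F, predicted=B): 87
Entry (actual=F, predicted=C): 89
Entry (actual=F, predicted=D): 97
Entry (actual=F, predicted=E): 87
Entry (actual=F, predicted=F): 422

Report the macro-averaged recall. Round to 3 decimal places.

0.584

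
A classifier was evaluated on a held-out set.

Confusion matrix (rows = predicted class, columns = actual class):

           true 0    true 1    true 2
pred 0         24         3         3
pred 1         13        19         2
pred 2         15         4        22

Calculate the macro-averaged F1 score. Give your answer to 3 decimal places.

Per-class F1 score (2·TP/(2·TP+FP+FN)):
  0: TP=24, FP=3+3=6, FN=13+15=28 → 48/82 = 0.5854
  1: TP=19, FP=13+2=15, FN=3+4=7 → 38/60 = 0.6333
  2: TP=22, FP=15+4=19, FN=3+2=5 → 44/68 = 0.6471
Macro-F1 score = mean = (0.5854 + 0.6333 + 0.6471) / 3 = 0.622

0.622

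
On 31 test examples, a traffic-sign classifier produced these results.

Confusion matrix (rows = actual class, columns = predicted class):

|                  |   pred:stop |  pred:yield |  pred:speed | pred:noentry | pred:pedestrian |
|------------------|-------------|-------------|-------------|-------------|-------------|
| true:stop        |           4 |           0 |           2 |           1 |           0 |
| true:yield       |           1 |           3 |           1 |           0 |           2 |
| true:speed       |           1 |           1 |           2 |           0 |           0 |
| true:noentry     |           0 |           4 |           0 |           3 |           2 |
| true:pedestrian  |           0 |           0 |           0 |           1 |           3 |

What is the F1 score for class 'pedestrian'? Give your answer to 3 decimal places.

Take TP from the diagonal, FP from the rest of the 'pedestrian' prediction marginal, FN from the rest of the 'pedestrian' actual marginal.
F1 score = 2·TP/(2·TP+FP+FN).
pedestrian: TP=3, FP=0+2+0+2=4, FN=0+0+0+1=1 → 6/11 = 0.5455

0.545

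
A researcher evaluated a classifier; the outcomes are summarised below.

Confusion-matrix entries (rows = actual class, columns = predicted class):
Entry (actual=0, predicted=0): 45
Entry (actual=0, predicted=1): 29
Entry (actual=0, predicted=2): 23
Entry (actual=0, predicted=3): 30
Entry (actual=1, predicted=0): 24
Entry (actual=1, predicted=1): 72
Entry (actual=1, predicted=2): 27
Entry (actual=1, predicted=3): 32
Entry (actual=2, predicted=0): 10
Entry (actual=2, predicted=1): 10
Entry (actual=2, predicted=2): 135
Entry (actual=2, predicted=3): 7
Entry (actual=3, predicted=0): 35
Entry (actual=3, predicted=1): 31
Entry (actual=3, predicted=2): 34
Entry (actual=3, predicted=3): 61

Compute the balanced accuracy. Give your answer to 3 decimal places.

0.508

Balanced accuracy = mean of per-class recall.
  0: recall = 45/127 = 0.3543
  1: recall = 72/155 = 0.4645
  2: recall = 135/162 = 0.8333
  3: recall = 61/161 = 0.3789
Mean = (0.3543 + 0.4645 + 0.8333 + 0.3789) / 4 = 0.508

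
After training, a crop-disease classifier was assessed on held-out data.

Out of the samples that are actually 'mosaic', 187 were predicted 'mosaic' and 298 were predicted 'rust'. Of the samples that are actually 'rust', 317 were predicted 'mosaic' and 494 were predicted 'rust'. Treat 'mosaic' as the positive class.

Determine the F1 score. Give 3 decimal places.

Precision = TP/(TP+FP) = 187/504 = 0.3710
Recall = TP/(TP+FN) = 187/485 = 0.3856
F1 = 2·TP/(2·TP+FP+FN) = 374/989 = 0.378

0.378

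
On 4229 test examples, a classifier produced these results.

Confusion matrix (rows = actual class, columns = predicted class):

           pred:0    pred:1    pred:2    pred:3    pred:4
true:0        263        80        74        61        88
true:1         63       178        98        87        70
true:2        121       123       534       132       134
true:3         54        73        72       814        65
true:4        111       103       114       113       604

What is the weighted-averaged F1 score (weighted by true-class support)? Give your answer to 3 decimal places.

Per-class F1 score (2·TP/(2·TP+FP+FN)):
  0: TP=263, FP=63+121+54+111=349, FN=80+74+61+88=303 → 526/1178 = 0.4465
  1: TP=178, FP=80+123+73+103=379, FN=63+98+87+70=318 → 356/1053 = 0.3381
  2: TP=534, FP=74+98+72+114=358, FN=121+123+132+134=510 → 1068/1936 = 0.5517
  3: TP=814, FP=61+87+132+113=393, FN=54+73+72+65=264 → 1628/2285 = 0.7125
  4: TP=604, FP=88+70+134+65=357, FN=111+103+114+113=441 → 1208/2006 = 0.6022
Weighted-F1 score = Σ (supportᵢ/N)·F1 scoreᵢ with N=4229: (566/4229)·0.4465 + (496/4229)·0.3381 + (1044/4229)·0.5517 + (1078/4229)·0.7125 + (1045/4229)·0.6022 = 0.566

0.566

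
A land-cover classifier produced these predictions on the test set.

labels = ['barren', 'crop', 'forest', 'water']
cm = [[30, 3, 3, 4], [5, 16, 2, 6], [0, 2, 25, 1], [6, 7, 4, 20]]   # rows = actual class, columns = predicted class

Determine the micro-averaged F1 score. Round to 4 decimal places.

0.6791

Micro-averaging pools counts across classes: ΣTP=91, ΣFP=43, ΣFN=43.
Micro-F1 score = 2·TP/(2·TP+FP+FN) on pooled counts = 0.6791 (equals overall accuracy in single-label multiclass).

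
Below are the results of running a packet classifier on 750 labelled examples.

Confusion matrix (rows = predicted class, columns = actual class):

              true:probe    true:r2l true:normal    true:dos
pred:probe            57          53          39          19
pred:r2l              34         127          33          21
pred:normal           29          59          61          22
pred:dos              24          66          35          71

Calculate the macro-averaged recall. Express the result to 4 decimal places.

Per-class recall (TP/(TP+FN)):
  probe: TP=57, FN=34+29+24=87 → 57/144 = 0.39583
  r2l: TP=127, FN=53+59+66=178 → 127/305 = 0.41639
  normal: TP=61, FN=39+33+35=107 → 61/168 = 0.36310
  dos: TP=71, FN=19+21+22=62 → 71/133 = 0.53383
Macro-recall = mean = (0.39583 + 0.41639 + 0.36310 + 0.53383) / 4 = 0.4273

0.4273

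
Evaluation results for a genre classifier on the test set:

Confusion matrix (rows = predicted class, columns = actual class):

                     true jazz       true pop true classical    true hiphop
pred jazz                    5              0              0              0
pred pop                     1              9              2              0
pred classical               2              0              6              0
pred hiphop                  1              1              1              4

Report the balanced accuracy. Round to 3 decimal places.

Balanced accuracy = mean of per-class recall.
  jazz: recall = 5/9 = 0.5556
  pop: recall = 9/10 = 0.9000
  classical: recall = 6/9 = 0.6667
  hiphop: recall = 4/4 = 1.0000
Mean = (0.5556 + 0.9000 + 0.6667 + 1.0000) / 4 = 0.781

0.781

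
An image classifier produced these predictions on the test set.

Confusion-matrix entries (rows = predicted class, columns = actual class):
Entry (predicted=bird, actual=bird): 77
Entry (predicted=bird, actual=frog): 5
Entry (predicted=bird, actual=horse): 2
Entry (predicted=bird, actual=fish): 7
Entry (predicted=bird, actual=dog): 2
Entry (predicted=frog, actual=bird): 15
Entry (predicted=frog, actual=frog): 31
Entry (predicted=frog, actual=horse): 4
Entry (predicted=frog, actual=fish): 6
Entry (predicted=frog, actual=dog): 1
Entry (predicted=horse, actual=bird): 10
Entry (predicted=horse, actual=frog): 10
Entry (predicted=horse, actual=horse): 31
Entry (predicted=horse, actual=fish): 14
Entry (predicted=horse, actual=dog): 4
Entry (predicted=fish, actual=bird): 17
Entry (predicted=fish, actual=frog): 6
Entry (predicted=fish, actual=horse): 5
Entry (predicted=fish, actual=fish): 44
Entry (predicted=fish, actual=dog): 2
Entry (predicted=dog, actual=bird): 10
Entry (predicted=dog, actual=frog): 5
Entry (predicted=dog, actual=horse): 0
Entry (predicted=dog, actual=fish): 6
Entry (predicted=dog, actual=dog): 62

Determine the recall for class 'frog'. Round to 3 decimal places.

recall = TP/(TP+FN).
frog: TP=31, FN=5+10+6+5=26 → 31/57 = 0.5439

0.544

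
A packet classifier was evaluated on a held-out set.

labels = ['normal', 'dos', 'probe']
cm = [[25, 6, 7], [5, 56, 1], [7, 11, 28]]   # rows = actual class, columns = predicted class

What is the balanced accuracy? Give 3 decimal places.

Balanced accuracy = mean of per-class recall.
  normal: recall = 25/38 = 0.6579
  dos: recall = 56/62 = 0.9032
  probe: recall = 28/46 = 0.6087
Mean = (0.6579 + 0.9032 + 0.6087) / 3 = 0.723

0.723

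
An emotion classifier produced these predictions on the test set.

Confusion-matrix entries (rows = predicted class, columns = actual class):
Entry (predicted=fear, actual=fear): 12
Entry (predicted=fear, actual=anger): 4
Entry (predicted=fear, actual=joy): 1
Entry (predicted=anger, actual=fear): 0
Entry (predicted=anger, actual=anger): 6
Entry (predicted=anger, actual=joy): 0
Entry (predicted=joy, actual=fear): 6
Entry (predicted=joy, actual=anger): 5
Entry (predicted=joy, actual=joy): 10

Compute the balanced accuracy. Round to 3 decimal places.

Balanced accuracy = mean of per-class recall.
  fear: recall = 12/18 = 0.6667
  anger: recall = 6/15 = 0.4000
  joy: recall = 10/11 = 0.9091
Mean = (0.6667 + 0.4000 + 0.9091) / 3 = 0.659

0.659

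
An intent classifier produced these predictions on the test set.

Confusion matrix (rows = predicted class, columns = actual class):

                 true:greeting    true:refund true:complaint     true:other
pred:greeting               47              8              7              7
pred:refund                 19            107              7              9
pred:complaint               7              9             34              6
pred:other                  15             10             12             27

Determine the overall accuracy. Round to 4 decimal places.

0.6495

Accuracy = trace / total = (47+107+34+27=215) / 331 = 215/331 = 0.6495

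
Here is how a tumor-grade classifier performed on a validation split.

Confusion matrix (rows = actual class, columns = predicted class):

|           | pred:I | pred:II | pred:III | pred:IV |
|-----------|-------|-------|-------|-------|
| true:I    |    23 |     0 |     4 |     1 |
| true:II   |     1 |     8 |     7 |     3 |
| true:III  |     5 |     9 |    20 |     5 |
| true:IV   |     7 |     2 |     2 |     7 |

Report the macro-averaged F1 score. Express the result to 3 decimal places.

Per-class F1 score (2·TP/(2·TP+FP+FN)):
  I: TP=23, FP=1+5+7=13, FN=0+4+1=5 → 46/64 = 0.7188
  II: TP=8, FP=0+9+2=11, FN=1+7+3=11 → 16/38 = 0.4211
  III: TP=20, FP=4+7+2=13, FN=5+9+5=19 → 40/72 = 0.5556
  IV: TP=7, FP=1+3+5=9, FN=7+2+2=11 → 14/34 = 0.4118
Macro-F1 score = mean = (0.7188 + 0.4211 + 0.5556 + 0.4118) / 4 = 0.527

0.527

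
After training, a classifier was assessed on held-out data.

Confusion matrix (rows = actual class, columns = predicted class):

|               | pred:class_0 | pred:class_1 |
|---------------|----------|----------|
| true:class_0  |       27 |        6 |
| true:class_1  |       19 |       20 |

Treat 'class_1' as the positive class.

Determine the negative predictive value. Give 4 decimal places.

0.5870

NPV = TN/(TN+FN) = 27/(27+19) = 0.5870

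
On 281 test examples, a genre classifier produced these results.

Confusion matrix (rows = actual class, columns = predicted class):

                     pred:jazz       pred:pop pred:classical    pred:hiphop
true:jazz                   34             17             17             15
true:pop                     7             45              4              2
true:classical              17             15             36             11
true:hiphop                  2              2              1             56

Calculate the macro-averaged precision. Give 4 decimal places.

0.6059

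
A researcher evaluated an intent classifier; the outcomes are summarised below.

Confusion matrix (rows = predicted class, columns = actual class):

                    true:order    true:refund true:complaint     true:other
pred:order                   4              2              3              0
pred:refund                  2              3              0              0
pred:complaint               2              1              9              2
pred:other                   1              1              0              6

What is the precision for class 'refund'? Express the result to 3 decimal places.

0.600

Treat 'refund' as positive and all other classes as negative.
precision = TP/(TP+FP).
refund: TP=3, FP=2+0+0=2 → 3/5 = 0.6000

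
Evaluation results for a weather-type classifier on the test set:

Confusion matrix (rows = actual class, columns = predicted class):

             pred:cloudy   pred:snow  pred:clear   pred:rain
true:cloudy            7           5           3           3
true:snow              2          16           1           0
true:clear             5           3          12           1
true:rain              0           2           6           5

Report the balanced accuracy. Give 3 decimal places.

0.547

Balanced accuracy = mean of per-class recall.
  cloudy: recall = 7/18 = 0.3889
  snow: recall = 16/19 = 0.8421
  clear: recall = 12/21 = 0.5714
  rain: recall = 5/13 = 0.3846
Mean = (0.3889 + 0.8421 + 0.5714 + 0.3846) / 4 = 0.547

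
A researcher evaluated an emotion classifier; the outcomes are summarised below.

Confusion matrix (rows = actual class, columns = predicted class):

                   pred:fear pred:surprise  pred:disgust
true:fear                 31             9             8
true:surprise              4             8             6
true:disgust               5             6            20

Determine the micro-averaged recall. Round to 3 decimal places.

0.608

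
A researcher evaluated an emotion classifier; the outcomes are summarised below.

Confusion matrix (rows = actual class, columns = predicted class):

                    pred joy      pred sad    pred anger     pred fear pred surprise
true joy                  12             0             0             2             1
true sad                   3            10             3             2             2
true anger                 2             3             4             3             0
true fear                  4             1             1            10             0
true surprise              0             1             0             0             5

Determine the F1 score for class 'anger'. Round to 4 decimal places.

F1 score = 2·TP/(2·TP+FP+FN).
anger: TP=4, FP=0+3+1+0=4, FN=2+3+3+0=8 → 8/20 = 0.40000

0.4000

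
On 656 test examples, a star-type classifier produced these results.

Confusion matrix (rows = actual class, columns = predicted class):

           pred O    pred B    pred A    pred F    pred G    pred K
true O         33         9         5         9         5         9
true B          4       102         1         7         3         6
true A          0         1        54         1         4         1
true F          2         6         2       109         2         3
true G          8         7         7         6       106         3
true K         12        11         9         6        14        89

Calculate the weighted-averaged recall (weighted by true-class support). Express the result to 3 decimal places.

0.752

Per-class recall (TP/(TP+FN)):
  O: TP=33, FN=9+5+9+5+9=37 → 33/70 = 0.4714
  B: TP=102, FN=4+1+7+3+6=21 → 102/123 = 0.8293
  A: TP=54, FN=0+1+1+4+1=7 → 54/61 = 0.8852
  F: TP=109, FN=2+6+2+2+3=15 → 109/124 = 0.8790
  G: TP=106, FN=8+7+7+6+3=31 → 106/137 = 0.7737
  K: TP=89, FN=12+11+9+6+14=52 → 89/141 = 0.6312
Weighted-recall = Σ (supportᵢ/N)·recallᵢ with N=656: (70/656)·0.4714 + (123/656)·0.8293 + (61/656)·0.8852 + (124/656)·0.8790 + (137/656)·0.7737 + (141/656)·0.6312 = 0.752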